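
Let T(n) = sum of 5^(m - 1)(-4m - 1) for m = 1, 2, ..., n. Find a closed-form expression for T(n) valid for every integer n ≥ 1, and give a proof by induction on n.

T(n) = -5^n·n

We claim T(n) = -5^n·n for all n ≥ 1.
For the base case n = 1: T(1) = -5, and the closed form gives -5. They agree.
Suppose the result is true for n = m, so T(m) = -5^m·m.
Then T(m+1) = T(m) + (5^m(-4m - 5)) = (-5^m·m) + (5^m(-4m - 5)).
Simplifying, T(m+1) = 5^(m + 1)(-m - 1) = -5^(m+1)·(m+1),
which is the closed form with n = m+1.
By induction, the statement is established for all n ≥ 1.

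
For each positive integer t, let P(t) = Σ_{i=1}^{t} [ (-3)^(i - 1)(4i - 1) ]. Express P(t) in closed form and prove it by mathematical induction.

We claim P(t) = -(-3)^t·t for all t ≥ 1.
Base case (t = 1): P(1) = 3, and the closed form gives 3. They agree.
Inductive step: suppose the statement holds for some i ≥ 1, so P(i) = -(-3)^i·i.
Then P(i+1) = P(i) + ((-3)^i(4i + 3)) = (-(-3)^i·i) + ((-3)^i(4i + 3)).
Simplifying, P(i+1) = 3(-3)^i(i + 1) = -(-3)^(i+1)·(i+1),
which is the closed form with t = i+1.
By the principle of mathematical induction, the result holds for all t ≥ 1.

P(t) = -(-3)^t·t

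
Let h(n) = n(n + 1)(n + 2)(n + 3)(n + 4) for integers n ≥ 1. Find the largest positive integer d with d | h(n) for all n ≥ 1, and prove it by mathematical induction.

Computing the first values: h(1) = 120 and h(2) = 720; gcd(120, 720) = 120, so d ≤ 120.
We prove 120 | n(n + 1)(n + 2)(n + 3)(n + 4) for all n ≥ 1 by induction on n.
For the base case n = 1: h(1) = 120 = 120·(1), so 120 | h(1).
For the inductive step, assume it holds for an arbitrary k ≥ 1, i.e. 120 | h(k). Then
h(k+1) − h(k) = (k+1)·(k+2)·(k+3)·(k+4)·(k+5) − k·(k+1)·(k+2)·(k+3)·(k+4) = (k+1)·(k+2)·(k+3)·(k+4)·[(k+5) − k] = 5·(k+1)·(k+2)·(k+3)·(k+4). The product of 4 consecutive integers is divisible by (4)! = 24, so h(k+1) − h(k) is divisible by 5·24 = 120. By the inductive hypothesis 120 | h(k), hence 120 | h(k+1).
Hence, by induction on n, the claim holds for every n ≥ 1.
Therefore the largest such d is 120.

d = 120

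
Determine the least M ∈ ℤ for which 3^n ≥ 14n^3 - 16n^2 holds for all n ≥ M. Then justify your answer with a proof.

At n = 7: 2187 < 4018, so the inequality fails and M ≥ 8. We prove 3^n ≥ 14n^3 - 16n^2 for all n ≥ 8.
Base step (n = 8): 3^n = 6561 and 14n^3 - 16n^2 = 6144, so 6561 ≥ 6144.
For the inductive step, assume it holds for an arbitrary j ≥ 8, so 3^j ≥ 14j^3 - 16j^2.
Then 3^(j + 1) = 3·(3^j) ≥ 3·(14j^3 - 16j^2).
Also, for j ≥ 8 we have 3·(14j^3 - 16j^2) ≥ 14(j+1)^3 - 16(j+1)^2, since 3·(14j^3 - 16j^2) − (14(j+1)^3 - 16(j+1)^2) = 28j^3 - 74j^2 - 10j + 2, which is nonnegative for all j ≥ 8.
Combining, 3^(j + 1) ≥ 14(j+1)^3 - 16(j+1)^2.
This completes the induction.
Hence the smallest such M is 8.

M = 8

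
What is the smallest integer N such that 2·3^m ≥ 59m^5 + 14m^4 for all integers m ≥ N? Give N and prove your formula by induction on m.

N = 16

At m = 15: 28697814 < 45511875, so the inequality fails and N ≥ 16. We prove 2·3^m ≥ 59m^5 + 14m^4 for all m ≥ 16.
For the base case m = 16: 2·3^m = 86093442 and 59m^5 + 14m^4 = 62783488, so 86093442 ≥ 62783488.
Inductive step: suppose the statement holds for some p ≥ 16, so 2·3^p ≥ 59p^5 + 14p^4.
Then 2·3^(p + 1) = 3·(2·3^p) ≥ 3·(59p^5 + 14p^4).
Also, for p ≥ 16 we have 3·(59p^5 + 14p^4) ≥ 59(p+1)^5 + 14(p+1)^4, since 3·(59p^5 + 14p^4) − (59(p+1)^5 + 14(p+1)^4) = 118p^5 - 267p^4 - 646p^3 - 674p^2 - 351p - 73, which is nonnegative for all p ≥ 16.
Combining, 2·3^(p + 1) ≥ 59(p+1)^5 + 14(p+1)^4.
By the principle of mathematical induction, the result holds for all m ≥ 16.
Hence the smallest such N is 16.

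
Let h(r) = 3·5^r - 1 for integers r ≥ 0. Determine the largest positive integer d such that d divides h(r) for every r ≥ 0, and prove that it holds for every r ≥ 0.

Computing the first values: h(0) = 2 and h(1) = 14; gcd(2, 14) = 2, so d ≤ 2.
We prove 2 | 3·5^r - 1 for all r ≥ 0 by induction on r.
Base step (r = 0): h(0) = 2 = 2·(1), so 2 | h(0).
Inductive step: suppose the statement holds for some p ≥ 0, i.e. 2 | h(p). Then
h(p+1) = 3·5^(p+1) - 1 = 5·(3·5^p - 1) + 4 = 5·h(p) + 4. The first term is divisible by 2 by the inductive hypothesis, and 4 is divisible by 2. Hence 2 | h(p+1).
By induction, the statement is established for all r ≥ 0.
Therefore the largest such d is 2.

d = 2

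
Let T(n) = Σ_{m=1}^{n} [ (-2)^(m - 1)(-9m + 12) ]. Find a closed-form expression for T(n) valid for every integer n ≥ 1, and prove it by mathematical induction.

We claim T(n) = 3(-2)^n(n - 1) + 3 for all n ≥ 1.
Base step (n = 1): T(1) = 3, and the closed form gives 3. They agree.
For the inductive step, assume it holds for an arbitrary m ≥ 1, so T(m) = 3(-2)^m(m - 1) + 3.
Then T(m+1) = T(m) + ((-2)^m(-9m + 3)) = (3(-2)^m(m - 1) + 3) + ((-2)^m(-9m + 3)).
Simplifying, T(m+1) = -6(-2)^m·m + 3 = 3(-2)^(m+1)((m+1) - 1) + 3,
which is the closed form with n = m+1.
By induction, the statement is established for all n ≥ 1.

T(n) = 3(-2)^n(n - 1) + 3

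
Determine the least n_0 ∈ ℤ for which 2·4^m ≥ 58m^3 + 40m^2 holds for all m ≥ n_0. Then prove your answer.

n_0 = 7

At m = 6: 8192 < 13968, so the inequality fails and n_0 ≥ 7. We prove 2·4^m ≥ 58m^3 + 40m^2 for all m ≥ 7.
When m = 7: 2·4^m = 32768 and 58m^3 + 40m^2 = 21854, so 32768 ≥ 21854.
For the inductive step, assume it holds for an arbitrary p ≥ 7, so 2·4^p ≥ 58p^3 + 40p^2.
Then 2·4^(p + 1) = 4·(2·4^p) ≥ 4·(58p^3 + 40p^2).
Also, for p ≥ 7 we have 4·(58p^3 + 40p^2) ≥ 58(p+1)^3 + 40(p+1)^2, since 4·(58p^3 + 40p^2) − (58(p+1)^3 + 40(p+1)^2) = 174p^3 - 54p^2 - 254p - 98, which is nonnegative for all p ≥ 7.
Combining, 2·4^(p + 1) ≥ 58(p+1)^3 + 40(p+1)^2.
This completes the induction.
Hence the smallest such n_0 is 7.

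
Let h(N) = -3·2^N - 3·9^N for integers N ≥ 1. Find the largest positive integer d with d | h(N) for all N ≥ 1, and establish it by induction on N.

Computing the first values: h(1) = -33 and h(2) = -255; gcd(-33, -255) = 3, so d ≤ 3.
We prove 3 | -3·2^N - 3·9^N for all N ≥ 1 by induction on N.
Base case (N = 1): h(1) = -33 = 3·(-11), so 3 | h(1).
Inductive step: assume the claim holds for N = j, i.e. 3 | h(j). Then
h(j+1) − 9·h(j) = (-3·2^(j+1) - 3·9^(j+1)) − 9·(-3·2^j - 3·9^j) = (-3)·2^j·(2 − 9) = (21)·2^j. Since 3 | h(j) by the inductive hypothesis, 3 | 9·h(j); and 3 | 21 since 21 = 3·7. Therefore 3 | h(j+1).
Hence, by induction on N, the claim holds for every N ≥ 1.
Therefore the largest such d is 3.

d = 3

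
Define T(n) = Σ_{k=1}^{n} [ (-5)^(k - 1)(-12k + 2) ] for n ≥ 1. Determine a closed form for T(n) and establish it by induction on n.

We claim T(n) = 2(-5)^n·n for all n ≥ 1.
When n = 1: T(1) = -10, and the closed form gives -10. They agree.
Inductive step: assume the claim holds for n = k, so T(k) = 2(-5)^k·k.
Then T(k+1) = T(k) + ((-5)^k(-12k - 10)) = (2(-5)^k·k) + ((-5)^k(-12k - 10)).
Simplifying, T(k+1) = (-5)^(k + 1)(2k + 2) = 2(-5)^(k+1)·(k+1),
which is the closed form with n = k+1.
By the principle of mathematical induction, the result holds for all n ≥ 1.

T(n) = 2(-5)^n·n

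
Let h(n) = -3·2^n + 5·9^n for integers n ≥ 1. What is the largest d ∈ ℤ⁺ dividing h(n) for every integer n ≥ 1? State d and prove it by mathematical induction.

Computing the first values: h(1) = 39 and h(2) = 393; gcd(39, 393) = 3, so d ≤ 3.
We prove 3 | -3·2^n + 5·9^n for all n ≥ 1 by induction on n.
When n = 1: h(1) = 39 = 3·(13), so 3 | h(1).
Inductive step: suppose the statement holds for some k ≥ 1, i.e. 3 | h(k). Then
h(k+1) − 9·h(k) = (-3·2^(k+1) + 5·9^(k+1)) − 9·(-3·2^k + 5·9^k) = (-3)·2^k·(2 − 9) = (21)·2^k. Since 3 | h(k) by the inductive hypothesis, 3 | 9·h(k); and 3 | 21 since 21 = 3·7. Therefore 3 | h(k+1).
This completes the induction.
Therefore the largest such d is 3.

d = 3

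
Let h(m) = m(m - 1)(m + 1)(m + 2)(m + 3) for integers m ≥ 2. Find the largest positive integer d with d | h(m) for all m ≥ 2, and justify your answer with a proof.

d = 120

Computing the first values: h(2) = 120 and h(3) = 720; gcd(120, 720) = 120, so d ≤ 120.
We prove 120 | m(m - 1)(m + 1)(m + 2)(m + 3) for all m ≥ 2 by induction on m.
For the base case m = 2: h(2) = 120 = 120·(1), so 120 | h(2).
Suppose the result is true for m = r, i.e. 120 | h(r). Then
h(r+1) − h(r) = r·(r+1)·(r+2)·(r+3)·(r+4) − (r-1)·r·(r+1)·(r+2)·(r+3) = r·(r+1)·(r+2)·(r+3)·[(r+4) − (r-1)] = 5·r·(r+1)·(r+2)·(r+3). The product of 4 consecutive integers is divisible by (4)! = 24, so h(r+1) − h(r) is divisible by 5·24 = 120. By the inductive hypothesis 120 | h(r), hence 120 | h(r+1).
This completes the induction.
Therefore the largest such d is 120.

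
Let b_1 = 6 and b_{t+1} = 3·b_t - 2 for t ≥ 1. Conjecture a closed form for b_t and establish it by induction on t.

b_t = 5·3^(t - 1) + 1

Computing the first terms: b_1 = 6, b_2 = 16, b_3 = 46. This suggests b_t = 5·3^(t - 1) + 1.
When t = 1: the formula gives 6 = 6 = b_1.
For the inductive step, assume it holds for an arbitrary m ≥ 1, so b_m = 5·3^(m - 1) + 1.
Then b_{m+1} = 3·b_m - 2 = 3·(5·3^(m - 1) + 1) - 2 = 5·3^m + 1 = 5·3^((m+1) - 1) + 1,
which is the claimed formula at t = m+1.
By induction, the statement is established for all t ≥ 1.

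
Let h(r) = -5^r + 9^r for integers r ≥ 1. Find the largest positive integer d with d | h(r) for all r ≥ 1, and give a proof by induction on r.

Computing the first values: h(1) = 4 and h(2) = 56; gcd(4, 56) = 4, so d ≤ 4.
We prove 4 | -5^r + 9^r for all r ≥ 1 by induction on r.
Base step (r = 1): h(1) = 4 = 4·(1), so 4 | h(1).
Inductive step: assume the claim holds for r = j, i.e. 4 | h(j). Then
9^{j+1} − 5^{j+1} = 9·9^j − 5·5^j = 9·(9^j − 5^j) + (4)·5^j. The first term is divisible by 4 by the inductive hypothesis, and the second term (4)·5^j is divisible by 4 since 4 | 4. Hence 4 | h(j+1).
By the principle of mathematical induction, the result holds for all r ≥ 1.
Therefore the largest such d is 4.

d = 4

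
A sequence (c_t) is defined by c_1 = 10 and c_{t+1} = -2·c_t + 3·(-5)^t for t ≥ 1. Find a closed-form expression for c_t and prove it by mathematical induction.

c_t = 5(-2)^(t - 1) - (-5)^t

Computing the first terms: c_1 = 10, c_2 = -35, c_3 = 145. This suggests c_t = 5(-2)^(t - 1) - (-5)^t.
For the base case t = 1: the formula gives 10 = 10 = c_1.
Suppose the result is true for t = m, so c_m = 5(-2)^(m - 1) - (-5)^m.
Then c_{m+1} = -2·c_m + 3·(-5)^m = -2·(5(-2)^(m - 1) - (-5)^m) + 3·(-5)^m = 5(-2)^m - (-5)^(m + 1) = 5(-2)^((m+1) - 1) - (-5)^(m+1),
which is the claimed formula at t = m+1.
By the principle of mathematical induction, the result holds for all t ≥ 1.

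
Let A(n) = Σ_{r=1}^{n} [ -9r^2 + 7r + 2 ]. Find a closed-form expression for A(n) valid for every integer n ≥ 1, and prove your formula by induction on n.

A(n) = -n(n - 1)(3n + 4)

We claim A(n) = -n(n - 1)(3n + 4) for all n ≥ 1.
Base case (n = 1): A(1) = 0, and the closed form gives 0. They agree.
Inductive step: assume the claim holds for n = r, so A(r) = r(-3r^2 - r + 4).
Then A(r+1) = A(r) + (r(-9r - 11)) = (r(-3r^2 - r + 4)) + (r(-9r - 11)).
Simplifying, A(r+1) = -r(r + 1)(3r + 7) = -(r+1)((r+1) - 1)(3(r+1) + 4),
which is the closed form with n = r+1.
This completes the induction.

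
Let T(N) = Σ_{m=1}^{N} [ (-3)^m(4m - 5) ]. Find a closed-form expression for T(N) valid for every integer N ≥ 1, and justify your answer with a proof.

We claim T(N) = 3(-3)^N(N - 1) + 3 for all N ≥ 1.
When N = 1: T(1) = 3, and the closed form gives 3. They agree.
Inductive step: assume the claim holds for N = m, so T(m) = 3(-3)^m(m - 1) + 3.
Then T(m+1) = T(m) + ((-3)^(m + 1)(4m - 1)) = (3(-3)^m(m - 1) + 3) + ((-3)^(m + 1)(4m - 1)).
Simplifying, T(m+1) = -9(-3)^m·m + 3 = 3(-3)^(m+1)((m+1) - 1) + 3,
which is the closed form with N = m+1.
Hence, by induction on N, the claim holds for every N ≥ 1.

T(N) = 3(-3)^N(N - 1) + 3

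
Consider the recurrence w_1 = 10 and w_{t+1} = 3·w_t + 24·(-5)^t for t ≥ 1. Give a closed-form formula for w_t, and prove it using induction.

Computing the first terms: w_1 = 10, w_2 = -90, w_3 = 330. This suggests w_t = -3(-5)^t - 5·3^(t - 1).
When t = 1: the formula gives 10 = 10 = w_1.
Suppose the result is true for t = p, so w_p = -3(-5)^p - 5·3^(p - 1).
Then w_{p+1} = 3·w_p + 24·(-5)^p = 3·(-3(-5)^p - 5·3^(p - 1)) + 24·(-5)^p = -3(-5)^(p + 1) - 5·3^p = -3(-5)^(p+1) - 5·3^((p+1) - 1),
which is the claimed formula at t = p+1.
Hence, by induction on t, the claim holds for every t ≥ 1.

w_t = -3(-5)^t - 5·3^(t - 1)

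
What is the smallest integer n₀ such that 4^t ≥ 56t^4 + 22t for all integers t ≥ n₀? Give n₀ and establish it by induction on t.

At t = 9: 262144 < 367614, so the inequality fails and n₀ ≥ 10. We prove 4^t ≥ 56t^4 + 22t for all t ≥ 10.
For the base case t = 10: 4^t = 1048576 and 56t^4 + 22t = 560220, so 1048576 ≥ 560220.
Inductive step: assume the claim holds for t = m, so 4^m ≥ 56m^4 + 22m.
Then 4^(m + 1) = 4·(4^m) ≥ 4·(56m^4 + 22m).
Also, for m ≥ 10 we have 4·(56m^4 + 22m) ≥ 56(m+1)^4 + 22(m+1), since 4·(56m^4 + 22m) − (56(m+1)^4 + 22(m+1)) = 168m^4 - 224m^3 - 336m^2 - 158m - 78, which is nonnegative for all m ≥ 10.
Combining, 4^(m + 1) ≥ 56(m+1)^4 + 22(m+1).
By induction, the statement is established for all t ≥ 10.
Hence the smallest such n₀ is 10.

n₀ = 10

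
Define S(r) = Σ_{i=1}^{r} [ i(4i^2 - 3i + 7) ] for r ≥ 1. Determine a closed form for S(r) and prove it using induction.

We claim S(r) = r(r + 1)(r^2 + 3) for all r ≥ 1.
For the base case r = 1: S(1) = 8, and the closed form gives 8. They agree.
Inductive step: assume the claim holds for r = i, so S(i) = i(i^3 + i^2 + 3i + 3).
Then S(i+1) = S(i) + ((i + 1)(-3i + 4(i + 1)^2 + 4)) = (i(i^3 + i^2 + 3i + 3)) + ((i + 1)(-3i + 4(i + 1)^2 + 4)).
Simplifying, S(i+1) = (i + 1)(i + 2)(i^2 + 2i + 4) = (i+1)((i+1) + 1)((i+1)^2 + 3),
which is the closed form with r = i+1.
Hence, by induction on r, the claim holds for every r ≥ 1.

S(r) = r(r + 1)(r^2 + 3)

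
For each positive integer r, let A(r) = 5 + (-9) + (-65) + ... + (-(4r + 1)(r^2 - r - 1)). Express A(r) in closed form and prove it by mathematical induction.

A(r) = -r(r^3 + r^2 - 3r - 4)

We claim A(r) = -r(r^3 + r^2 - 3r - 4) for all r ≥ 1.
When r = 1: A(1) = 5, and the closed form gives 5. They agree.
For the inductive step, assume it holds for an arbitrary m ≥ 1, so A(m) = m(-m^3 - m^2 + 3m + 4).
Then A(m+1) = A(m) + ((4m + 5)(m - (m + 1)^2 + 2)) = (m(-m^3 - m^2 + 3m + 4)) + ((4m + 5)(m - (m + 1)^2 + 2)).
Simplifying, A(m+1) = -(m + 1)(m^3 + 4m^2 + 2m - 5) = -(m+1)((m+1)^3 + (m+1)^2 - 3(m+1) - 4),
which is the closed form with r = m+1.
Hence, by induction on r, the claim holds for every r ≥ 1.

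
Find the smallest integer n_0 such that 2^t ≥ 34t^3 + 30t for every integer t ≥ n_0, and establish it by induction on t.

At t = 17: 131072 < 167552, so the inequality fails and n_0 ≥ 18. We prove 2^t ≥ 34t^3 + 30t for all t ≥ 18.
For the base case t = 18: 2^t = 262144 and 34t^3 + 30t = 198828, so 262144 ≥ 198828.
For the inductive step, assume it holds for an arbitrary r ≥ 18, so 2^r ≥ 34r^3 + 30r.
Then 2^(r + 1) = 2·(2^r) ≥ 2·(34r^3 + 30r).
Also, for r ≥ 18 we have 2·(34r^3 + 30r) ≥ 34(r+1)^3 + 30(r+1), since 2·(34r^3 + 30r) − (34(r+1)^3 + 30(r+1)) = 34r^3 - 102r^2 - 72r - 64, which is nonnegative for all r ≥ 18.
Combining, 2^(r + 1) ≥ 34(r+1)^3 + 30(r+1).
By induction, the statement is established for all t ≥ 18.
Hence the smallest such n_0 is 18.

n_0 = 18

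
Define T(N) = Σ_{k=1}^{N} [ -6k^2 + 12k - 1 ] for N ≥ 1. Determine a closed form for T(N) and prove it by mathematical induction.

T(N) = -N(2N^2 - 3N - 4)

We claim T(N) = -N(2N^2 - 3N - 4) for all N ≥ 1.
When N = 1: T(1) = 5, and the closed form gives 5. They agree.
Inductive step: suppose the statement holds for some k ≥ 1, so T(k) = k(-2k^2 + 3k + 4).
Then T(k+1) = T(k) + (-6k^2 + 5) = (k(-2k^2 + 3k + 4)) + (-6k^2 + 5).
Simplifying, T(k+1) = -(k + 1)(2k^2 + k - 5) = -(k+1)(2(k+1)^2 - 3(k+1) - 4),
which is the closed form with N = k+1.
This completes the induction.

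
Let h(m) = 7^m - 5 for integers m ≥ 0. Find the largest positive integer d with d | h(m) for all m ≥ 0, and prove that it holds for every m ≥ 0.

Computing the first values: h(0) = -4 and h(1) = 2; gcd(-4, 2) = 2, so d ≤ 2.
We prove 2 | 7^m - 5 for all m ≥ 0 by induction on m.
Base step (m = 0): h(0) = -4 = 2·(-2), so 2 | h(0).
For the inductive step, assume it holds for an arbitrary i ≥ 0, i.e. 2 | h(i). Then
h(i+1) = 7^(i+1) - 5 = 7·(7^i - 5) + 30 = 7·h(i) + 30. The first term is divisible by 2 by the inductive hypothesis, and 30 is divisible by 2. Hence 2 | h(i+1).
By the principle of mathematical induction, the result holds for all m ≥ 0.
Therefore the largest such d is 2.

d = 2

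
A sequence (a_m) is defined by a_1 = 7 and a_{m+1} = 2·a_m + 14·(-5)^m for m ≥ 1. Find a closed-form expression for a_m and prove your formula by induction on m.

a_m = -2(-5)^m - 3·2^(m - 1)

Computing the first terms: a_1 = 7, a_2 = -56, a_3 = 238. This suggests a_m = -2(-5)^m - 3·2^(m - 1).
Base case (m = 1): the formula gives 7 = 7 = a_1.
Inductive step: suppose the statement holds for some r ≥ 1, so a_r = -2(-5)^r - 3·2^(r - 1).
Then a_{r+1} = 2·a_r + 14·(-5)^r = 2·(-2(-5)^r - 3·2^(r - 1)) + 14·(-5)^r = -2(-5)^(r + 1) - 3·2^r = -2(-5)^(r+1) - 3·2^((r+1) - 1),
which is the claimed formula at m = r+1.
Hence, by induction on m, the claim holds for every m ≥ 1.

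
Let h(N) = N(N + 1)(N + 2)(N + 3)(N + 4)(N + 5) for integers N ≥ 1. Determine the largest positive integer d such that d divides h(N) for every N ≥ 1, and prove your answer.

d = 720

Computing the first values: h(1) = 720 and h(2) = 5040; gcd(720, 5040) = 720, so d ≤ 720.
We prove 720 | N(N + 1)(N + 2)(N + 3)(N + 4)(N + 5) for all N ≥ 1 by induction on N.
For the base case N = 1: h(1) = 720 = 720·(1), so 720 | h(1).
Suppose the result is true for N = p, i.e. 720 | h(p). Then
h(p+1) − h(p) = (p+1)·(p+2)·(p+3)·(p+4)·(p+5)·(p+6) − p·(p+1)·(p+2)·(p+3)·(p+4)·(p+5) = (p+1)·(p+2)·(p+3)·(p+4)·(p+5)·[(p+6) − p] = 6·(p+1)·(p+2)·(p+3)·(p+4)·(p+5). The product of 5 consecutive integers is divisible by (5)! = 120, so h(p+1) − h(p) is divisible by 6·120 = 720. By the inductive hypothesis 720 | h(p), hence 720 | h(p+1).
By the principle of mathematical induction, the result holds for all N ≥ 1.
Therefore the largest such d is 720.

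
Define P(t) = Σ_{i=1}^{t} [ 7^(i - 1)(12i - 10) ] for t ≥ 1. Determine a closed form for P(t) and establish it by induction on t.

We claim P(t) = 2·7^t(t - 1) + 2 for all t ≥ 1.
When t = 1: P(1) = 2, and the closed form gives 2. They agree.
Inductive step: assume the claim holds for t = i, so P(i) = 2·7^i(i - 1) + 2.
Then P(i+1) = P(i) + (7^i(12i + 2)) = (2·7^i(i - 1) + 2) + (7^i(12i + 2)).
Simplifying, P(i+1) = 14·7^i·i + 2 = 2·7^(i+1)((i+1) - 1) + 2,
which is the closed form with t = i+1.
By induction, the statement is established for all t ≥ 1.

P(t) = 2·7^t(t - 1) + 2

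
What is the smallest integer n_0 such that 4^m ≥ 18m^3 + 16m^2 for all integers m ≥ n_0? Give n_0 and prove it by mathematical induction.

At m = 6: 4096 < 4464, so the inequality fails and n_0 ≥ 7. We prove 4^m ≥ 18m^3 + 16m^2 for all m ≥ 7.
For the base case m = 7: 4^m = 16384 and 18m^3 + 16m^2 = 6958, so 16384 ≥ 6958.
Inductive step: suppose the statement holds for some i ≥ 7, so 4^i ≥ 18i^3 + 16i^2.
Then 4^(i + 1) = 4·(4^i) ≥ 4·(18i^3 + 16i^2).
Also, for i ≥ 7 we have 4·(18i^3 + 16i^2) ≥ 18(i+1)^3 + 16(i+1)^2, since 4·(18i^3 + 16i^2) − (18(i+1)^3 + 16(i+1)^2) = 54i^3 - 6i^2 - 86i - 34, which is nonnegative for all i ≥ 7.
Combining, 4^(i + 1) ≥ 18(i+1)^3 + 16(i+1)^2.
Hence, by induction on m, the claim holds for every m ≥ 7.
Hence the smallest such n_0 is 7.

n_0 = 7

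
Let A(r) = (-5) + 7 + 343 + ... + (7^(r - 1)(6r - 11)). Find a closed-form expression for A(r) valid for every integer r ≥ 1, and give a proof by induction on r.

A(r) = 7^r(r - 2) + 2

We claim A(r) = 7^r(r - 2) + 2 for all r ≥ 1.
Base step (r = 1): A(1) = -5, and the closed form gives -5. They agree.
Inductive step: assume the claim holds for r = p, so A(p) = 7^p(p - 2) + 2.
Then A(p+1) = A(p) + (7^p(6p - 5)) = (7^p(p - 2) + 2) + (7^p(6p - 5)).
Simplifying, A(p+1) = 7^(p + 1)p - 7^(p + 1) + 2 = 7^(p+1)((p+1) - 2) + 2,
which is the closed form with r = p+1.
Hence, by induction on r, the claim holds for every r ≥ 1.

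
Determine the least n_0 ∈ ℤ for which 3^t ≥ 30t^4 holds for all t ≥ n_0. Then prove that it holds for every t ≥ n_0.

At t = 12: 531441 < 622080, so the inequality fails and n_0 ≥ 13. We prove 3^t ≥ 30t^4 for all t ≥ 13.
Base step (t = 13): 3^t = 1594323 and 30t^4 = 856830, so 1594323 ≥ 856830.
For the inductive step, assume it holds for an arbitrary r ≥ 13, so 3^r ≥ 30r^4.
Then 3^(r + 1) = 3·(3^r) ≥ 3·(30r^4).
Also, for r ≥ 13 we have 3·(30r^4) ≥ 30(r+1)^4, since 3 ≥ (1 + 1/r)^4 for all r ≥ 13.
Combining, 3^(r + 1) ≥ 30(r+1)^4.
By induction, the statement is established for all t ≥ 13.
Hence the smallest such n_0 is 13.

n_0 = 13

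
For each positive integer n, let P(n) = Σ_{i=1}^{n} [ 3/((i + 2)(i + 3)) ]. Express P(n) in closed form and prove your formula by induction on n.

P(n) = n/(n + 3)

We claim P(n) = n/(n + 3) for all n ≥ 1.
Base case (n = 1): P(1) = 1/4, and the closed form gives 1/4. They agree.
Inductive step: assume the claim holds for n = i, so P(i) = i/(i + 3).
Then P(i+1) = P(i) + (3/((i + 3)(i + 4))) = (i/(i + 3)) + (3/((i + 3)(i + 4))).
Simplifying, P(i+1) = (i + 1)/(i + 4) = (i+1)/((i+1) + 3),
which is the closed form with n = i+1.
By induction, the statement is established for all n ≥ 1.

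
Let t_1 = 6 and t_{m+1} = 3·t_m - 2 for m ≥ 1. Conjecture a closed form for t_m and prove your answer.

Computing the first terms: t_1 = 6, t_2 = 16, t_3 = 46. This suggests t_m = 5·3^(m - 1) + 1.
When m = 1: the formula gives 6 = 6 = t_1.
Inductive step: suppose the statement holds for some r ≥ 1, so t_r = 5·3^(r - 1) + 1.
Then t_{r+1} = 3·t_r - 2 = 3·(5·3^(r - 1) + 1) - 2 = 5·3^r + 1 = 5·3^((r+1) - 1) + 1,
which is the claimed formula at m = r+1.
By induction, the statement is established for all m ≥ 1.

t_m = 5·3^(m - 1) + 1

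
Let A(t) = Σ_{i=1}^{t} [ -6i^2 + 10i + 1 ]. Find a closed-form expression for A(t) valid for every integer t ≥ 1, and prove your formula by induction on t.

A(t) = -t(2t^2 - 2t - 5)

We claim A(t) = -t(2t^2 - 2t - 5) for all t ≥ 1.
Base case (t = 1): A(1) = 5, and the closed form gives 5. They agree.
For the inductive step, assume it holds for an arbitrary i ≥ 1, so A(i) = i(-2i^2 + 2i + 5).
Then A(i+1) = A(i) + (-6i^2 - 2i + 5) = (i(-2i^2 + 2i + 5)) + (-6i^2 - 2i + 5).
Simplifying, A(i+1) = -(i + 1)(2i^2 + 2i - 5) = -(i+1)(2(i+1)^2 - 2(i+1) - 5),
which is the closed form with t = i+1.
By induction, the statement is established for all t ≥ 1.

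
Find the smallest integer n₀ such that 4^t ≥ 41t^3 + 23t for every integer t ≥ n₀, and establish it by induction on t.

n₀ = 7

At t = 6: 4096 < 8994, so the inequality fails and n₀ ≥ 7. We prove 4^t ≥ 41t^3 + 23t for all t ≥ 7.
For the base case t = 7: 4^t = 16384 and 41t^3 + 23t = 14224, so 16384 ≥ 14224.
Inductive step: assume the claim holds for t = i, so 4^i ≥ 41i^3 + 23i.
Then 4^(i + 1) = 4·(4^i) ≥ 4·(41i^3 + 23i).
Also, for i ≥ 7 we have 4·(41i^3 + 23i) ≥ 41(i+1)^3 + 23(i+1), since 4·(41i^3 + 23i) − (41(i+1)^3 + 23(i+1)) = 123i^3 - 123i^2 - 54i - 64, which is nonnegative for all i ≥ 7.
Combining, 4^(i + 1) ≥ 41(i+1)^3 + 23(i+1).
Hence, by induction on t, the claim holds for every t ≥ 7.
Hence the smallest such n₀ is 7.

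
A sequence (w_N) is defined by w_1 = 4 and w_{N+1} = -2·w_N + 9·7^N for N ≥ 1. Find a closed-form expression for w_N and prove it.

Computing the first terms: w_1 = 4, w_2 = 55, w_3 = 331. This suggests w_N = -3(-2)^(N - 1) + 7^N.
For the base case N = 1: the formula gives 4 = 4 = w_1.
Inductive step: assume the claim holds for N = m, so w_m = -3(-2)^(m - 1) + 7^m.
Then w_{m+1} = -2·w_m + 9·7^m = -2·(-3(-2)^(m - 1) + 7^m) + 9·7^m = -3(-2)^m + 7^(m + 1) = -3(-2)^((m+1) - 1) + 7^(m+1),
which is the claimed formula at N = m+1.
This completes the induction.

w_N = -3(-2)^(N - 1) + 7^N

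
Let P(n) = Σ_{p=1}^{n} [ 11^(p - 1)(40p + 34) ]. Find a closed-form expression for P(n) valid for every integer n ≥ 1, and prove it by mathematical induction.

P(n) = 11^n(4n + 3) - 3

We claim P(n) = 11^n(4n + 3) - 3 for all n ≥ 1.
Base step (n = 1): P(1) = 74, and the closed form gives 74. They agree.
Inductive step: assume the claim holds for n = p, so P(p) = 11^p(4p + 3) - 3.
Then P(p+1) = P(p) + (11^p(40p + 74)) = (11^p(4p + 3) - 3) + (11^p(40p + 74)).
Simplifying, P(p+1) = 44·11^p·p + 77·11^p - 3 = 11^(p+1)(4(p+1) + 3) - 3,
which is the closed form with n = p+1.
Hence, by induction on n, the claim holds for every n ≥ 1.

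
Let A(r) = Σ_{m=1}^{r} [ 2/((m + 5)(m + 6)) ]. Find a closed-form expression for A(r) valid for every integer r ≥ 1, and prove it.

We claim A(r) = r/(3(r + 6)) for all r ≥ 1.
For the base case r = 1: A(1) = 1/21, and the closed form gives 1/21. They agree.
For the inductive step, assume it holds for an arbitrary m ≥ 1, so A(m) = m/(3(m + 6)).
Then A(m+1) = A(m) + (2/((m + 6)(m + 7))) = (m/(3(m + 6))) + (2/((m + 6)(m + 7))).
Simplifying, A(m+1) = (m + 1)/(3(m + 7)) = (m+1)/(3((m+1) + 6)),
which is the closed form with r = m+1.
By induction, the statement is established for all r ≥ 1.

A(r) = r/(3(r + 6))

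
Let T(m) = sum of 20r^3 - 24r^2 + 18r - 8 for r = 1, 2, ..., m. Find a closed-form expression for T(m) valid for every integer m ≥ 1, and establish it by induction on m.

T(m) = m(5m - 3)(m^2 + m + 1)

We claim T(m) = m(5m - 3)(m^2 + m + 1) for all m ≥ 1.
Base step (m = 1): T(1) = 6, and the closed form gives 6. They agree.
Inductive step: suppose the statement holds for some r ≥ 1, so T(r) = r(5r^3 + 2r^2 + 2r - 3).
Then T(r+1) = T(r) + (20r^3 + 36r^2 + 30r + 6) = (r(5r^3 + 2r^2 + 2r - 3)) + (20r^3 + 36r^2 + 30r + 6).
Simplifying, T(r+1) = (r + 1)(5r + 2)(r^2 + 3r + 3) = (r+1)(5(r+1) - 3)((r+1)^2 + (r+1) + 1),
which is the closed form with m = r+1.
This completes the induction.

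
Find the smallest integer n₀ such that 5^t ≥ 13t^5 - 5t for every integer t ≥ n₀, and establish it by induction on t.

At t = 8: 390625 < 425944, so the inequality fails and n₀ ≥ 9. We prove 5^t ≥ 13t^5 - 5t for all t ≥ 9.
Base step (t = 9): 5^t = 1953125 and 13t^5 - 5t = 767592, so 1953125 ≥ 767592.
Inductive step: assume the claim holds for t = p, so 5^p ≥ 13p^5 - 5p.
Then 5^(p + 1) = 5·(5^p) ≥ 5·(13p^5 - 5p).
Also, for p ≥ 9 we have 5·(13p^5 - 5p) ≥ 13(p+1)^5 - 5(p+1), since 5·(13p^5 - 5p) − (13(p+1)^5 - 5(p+1)) = 52p^5 - 65p^4 - 130p^3 - 130p^2 - 85p - 8, which is nonnegative for all p ≥ 9.
Combining, 5^(p + 1) ≥ 13(p+1)^5 - 5(p+1).
This completes the induction.
Hence the smallest such n₀ is 9.

n₀ = 9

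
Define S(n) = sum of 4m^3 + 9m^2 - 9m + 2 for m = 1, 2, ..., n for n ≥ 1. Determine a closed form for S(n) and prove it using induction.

S(n) = n(n^3 + 5n^2 + n - 1)

We claim S(n) = n(n^3 + 5n^2 + n - 1) for all n ≥ 1.
Base step (n = 1): S(1) = 6, and the closed form gives 6. They agree.
For the inductive step, assume it holds for an arbitrary m ≥ 1, so S(m) = m(m^3 + 5m^2 + m - 1).
Then S(m+1) = S(m) + (4m^3 + 21m^2 + 21m + 6) = (m(m^3 + 5m^2 + m - 1)) + (4m^3 + 21m^2 + 21m + 6).
Simplifying, S(m+1) = (m + 1)(m^3 + 8m^2 + 14m + 6) = (m+1)((m+1)^3 + 5(m+1)^2 + (m+1) - 1),
which is the closed form with n = m+1.
Hence, by induction on n, the claim holds for every n ≥ 1.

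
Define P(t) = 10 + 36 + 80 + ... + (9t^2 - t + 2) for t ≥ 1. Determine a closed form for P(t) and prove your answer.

We claim P(t) = t(3t^2 + 4t + 3) for all t ≥ 1.
For the base case t = 1: P(1) = 10, and the closed form gives 10. They agree.
Inductive step: assume the claim holds for t = j, so P(j) = j(3j^2 + 4j + 3).
Then P(j+1) = P(j) + (-j + 9(j + 1)^2 + 1) = (j(3j^2 + 4j + 3)) + (-j + 9(j + 1)^2 + 1).
Simplifying, P(j+1) = (j + 1)(3j^2 + 10j + 10) = (j+1)(3(j+1)^2 + 4(j+1) + 3),
which is the closed form with t = j+1.
By induction, the statement is established for all t ≥ 1.

P(t) = t(3t^2 + 4t + 3)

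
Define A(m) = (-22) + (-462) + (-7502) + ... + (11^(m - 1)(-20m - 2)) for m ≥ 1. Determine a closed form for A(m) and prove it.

A(m) = -2·11^m·m

We claim A(m) = -2·11^m·m for all m ≥ 1.
For the base case m = 1: A(1) = -22, and the closed form gives -22. They agree.
Suppose the result is true for m = p, so A(p) = -2·11^p·p.
Then A(p+1) = A(p) + (11^p(-20p - 22)) = (-2·11^p·p) + (11^p(-20p - 22)).
Simplifying, A(p+1) = 22·11^p(-p - 1) = -2·11^(p+1)·(p+1),
which is the closed form with m = p+1.
By the principle of mathematical induction, the result holds for all m ≥ 1.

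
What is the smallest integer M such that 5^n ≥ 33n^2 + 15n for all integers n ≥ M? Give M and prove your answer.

At n = 3: 125 < 342, so the inequality fails and M ≥ 4. We prove 5^n ≥ 33n^2 + 15n for all n ≥ 4.
When n = 4: 5^n = 625 and 33n^2 + 15n = 588, so 625 ≥ 588.
Suppose the result is true for n = p, so 5^p ≥ 33p^2 + 15p.
Then 5^(p + 1) = 5·(5^p) ≥ 5·(33p^2 + 15p).
Also, for p ≥ 4 we have 5·(33p^2 + 15p) ≥ 33(p+1)^2 + 15(p+1), since 5·(33p^2 + 15p) − (33(p+1)^2 + 15(p+1)) = 132p^2 - 6p - 48, which is nonnegative for all p ≥ 4.
Combining, 5^(p + 1) ≥ 33(p+1)^2 + 15(p+1).
By induction, the statement is established for all n ≥ 4.
Hence the smallest such M is 4.

M = 4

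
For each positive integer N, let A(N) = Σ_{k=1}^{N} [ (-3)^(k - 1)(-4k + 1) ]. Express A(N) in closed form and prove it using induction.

We claim A(N) = (-3)^N·N for all N ≥ 1.
For the base case N = 1: A(1) = -3, and the closed form gives -3. They agree.
Inductive step: assume the claim holds for N = k, so A(k) = (-3)^k·k.
Then A(k+1) = A(k) + ((-3)^k(-4k - 3)) = ((-3)^k·k) + ((-3)^k(-4k - 3)).
Simplifying, A(k+1) = (-3)^(k + 1)(k + 1) = (-3)^(k+1)·(k+1),
which is the closed form with N = k+1.
By induction, the statement is established for all N ≥ 1.

A(N) = (-3)^N·N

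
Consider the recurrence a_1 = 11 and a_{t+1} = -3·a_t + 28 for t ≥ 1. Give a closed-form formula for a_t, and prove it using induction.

a_t = 4(-3)^(t - 1) + 7

Computing the first terms: a_1 = 11, a_2 = -5, a_3 = 43. This suggests a_t = 4(-3)^(t - 1) + 7.
For the base case t = 1: the formula gives 11 = 11 = a_1.
Inductive step: assume the claim holds for t = i, so a_i = 4(-3)^(i - 1) + 7.
Then a_{i+1} = -3·a_i + 28 = -3·(4(-3)^(i - 1) + 7) + 28 = 4(-3)^i + 7 = 4(-3)^((i+1) - 1) + 7,
which is the claimed formula at t = i+1.
By the principle of mathematical induction, the result holds for all t ≥ 1.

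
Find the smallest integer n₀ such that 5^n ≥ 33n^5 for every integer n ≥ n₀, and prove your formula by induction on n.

n₀ = 9

At n = 8: 390625 < 1081344, so the inequality fails and n₀ ≥ 9. We prove 5^n ≥ 33n^5 for all n ≥ 9.
Base case (n = 9): 5^n = 1953125 and 33n^5 = 1948617, so 1953125 ≥ 1948617.
Inductive step: suppose the statement holds for some m ≥ 9, so 5^m ≥ 33m^5.
Then 5^(m + 1) = 5·(5^m) ≥ 5·(33m^5).
Also, for m ≥ 9 we have 5·(33m^5) ≥ 33(m+1)^5, since 5 ≥ (1 + 1/m)^5 for all m ≥ 9.
Combining, 5^(m + 1) ≥ 33(m+1)^5.
Hence, by induction on n, the claim holds for every n ≥ 9.
Hence the smallest such n₀ is 9.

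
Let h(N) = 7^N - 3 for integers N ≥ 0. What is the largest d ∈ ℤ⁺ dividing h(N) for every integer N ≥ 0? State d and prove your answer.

d = 2

Computing the first values: h(0) = -2 and h(1) = 4; gcd(-2, 4) = 2, so d ≤ 2.
We prove 2 | 7^N - 3 for all N ≥ 0 by induction on N.
Base case (N = 0): h(0) = -2 = 2·(-1), so 2 | h(0).
Suppose the result is true for N = p, i.e. 2 | h(p). Then
h(p+1) = 7^(p+1) - 3 = 7·(7^p - 3) + 18 = 7·h(p) + 18. The first term is divisible by 2 by the inductive hypothesis, and 18 is divisible by 2. Hence 2 | h(p+1).
By the principle of mathematical induction, the result holds for all N ≥ 0.
Therefore the largest such d is 2.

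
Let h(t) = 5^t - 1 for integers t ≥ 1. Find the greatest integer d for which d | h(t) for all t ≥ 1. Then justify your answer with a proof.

Computing the first values: h(1) = 4 and h(2) = 24; gcd(4, 24) = 4, so d ≤ 4.
We prove 4 | 5^t - 1 for all t ≥ 1 by induction on t.
Base case (t = 1): h(1) = 4 = 4·(1), so 4 | h(1).
Suppose the result is true for t = i, i.e. 4 | h(i). Then
5^{i+1} − 1^{i+1} = 5·5^i − 1·1^i = 5·(5^i − 1^i) + (4)·1^i. The first term is divisible by 4 by the inductive hypothesis, and the second term (4)·1^i is divisible by 4 since 4 | 4. Hence 4 | h(i+1).
By the principle of mathematical induction, the result holds for all t ≥ 1.
Therefore the largest such d is 4.

d = 4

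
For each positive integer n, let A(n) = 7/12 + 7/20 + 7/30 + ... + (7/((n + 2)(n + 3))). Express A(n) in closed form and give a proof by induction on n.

We claim A(n) = 7n/(3(n + 3)) for all n ≥ 1.
Base step (n = 1): A(1) = 7/12, and the closed form gives 7/12. They agree.
Inductive step: assume the claim holds for n = m, so A(m) = 7m/(3(m + 3)).
Then A(m+1) = A(m) + (7/((m + 3)(m + 4))) = (7m/(3(m + 3))) + (7/((m + 3)(m + 4))).
Simplifying, A(m+1) = 7(m + 1)/(3(m + 4)) = 7(m+1)/(3((m+1) + 3)),
which is the closed form with n = m+1.
Hence, by induction on n, the claim holds for every n ≥ 1.

A(n) = 7n/(3(n + 3))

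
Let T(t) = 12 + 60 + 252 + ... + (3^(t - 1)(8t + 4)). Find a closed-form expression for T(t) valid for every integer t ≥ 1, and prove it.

T(t) = 4·3^t·t

We claim T(t) = 4·3^t·t for all t ≥ 1.
Base case (t = 1): T(1) = 12, and the closed form gives 12. They agree.
Inductive step: suppose the statement holds for some j ≥ 1, so T(j) = 4·3^j·j.
Then T(j+1) = T(j) + (3^j(8j + 12)) = (4·3^j·j) + (3^j(8j + 12)).
Simplifying, T(j+1) = 12·3^j(j + 1) = 4·3^(j+1)·(j+1),
which is the closed form with t = j+1.
Hence, by induction on t, the claim holds for every t ≥ 1.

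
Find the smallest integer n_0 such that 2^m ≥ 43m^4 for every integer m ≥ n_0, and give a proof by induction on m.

At m = 23: 8388608 < 12033163, so the inequality fails and n_0 ≥ 24. We prove 2^m ≥ 43m^4 for all m ≥ 24.
For the base case m = 24: 2^m = 16777216 and 43m^4 = 14266368, so 16777216 ≥ 14266368.
Inductive step: assume the claim holds for m = i, so 2^i ≥ 43i^4.
Then 2^(i + 1) = 2·(2^i) ≥ 2·(43i^4).
Also, for i ≥ 24 we have 2·(43i^4) ≥ 43(i+1)^4, since 2 ≥ (1 + 1/i)^4 for all i ≥ 24.
Combining, 2^(i + 1) ≥ 43(i+1)^4.
This completes the induction.
Hence the smallest such n_0 is 24.

n_0 = 24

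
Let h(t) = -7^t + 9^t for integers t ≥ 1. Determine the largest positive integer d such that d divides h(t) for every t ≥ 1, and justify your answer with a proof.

Computing the first values: h(1) = 2 and h(2) = 32; gcd(2, 32) = 2, so d ≤ 2.
We prove 2 | -7^t + 9^t for all t ≥ 1 by induction on t.
Base step (t = 1): h(1) = 2 = 2·(1), so 2 | h(1).
Inductive step: assume the claim holds for t = i, i.e. 2 | h(i). Then
9^{i+1} − 7^{i+1} = 9·9^i − 7·7^i = 9·(9^i − 7^i) + (2)·7^i. The first term is divisible by 2 by the inductive hypothesis, and the second term (2)·7^i is divisible by 2 since 2 | 2. Hence 2 | h(i+1).
Hence, by induction on t, the claim holds for every t ≥ 1.
Therefore the largest such d is 2.

d = 2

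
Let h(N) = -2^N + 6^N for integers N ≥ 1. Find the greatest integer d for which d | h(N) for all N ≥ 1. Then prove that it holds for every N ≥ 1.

d = 4

Computing the first values: h(1) = 4 and h(2) = 32; gcd(4, 32) = 4, so d ≤ 4.
We prove 4 | -2^N + 6^N for all N ≥ 1 by induction on N.
Base step (N = 1): h(1) = 4 = 4·(1), so 4 | h(1).
Inductive step: assume the claim holds for N = r, i.e. 4 | h(r). Then
6^{r+1} − 2^{r+1} = 6·6^r − 2·2^r = 6·(6^r − 2^r) + (4)·2^r. The first term is divisible by 4 by the inductive hypothesis, and the second term (4)·2^r is divisible by 4 since 4 | 4. Hence 4 | h(r+1).
By the principle of mathematical induction, the result holds for all N ≥ 1.
Therefore the largest such d is 4.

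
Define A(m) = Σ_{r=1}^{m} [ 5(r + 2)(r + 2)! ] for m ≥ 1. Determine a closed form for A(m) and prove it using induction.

We claim A(m) = 5(m + 3)! - 30 for all m ≥ 1.
Base step (m = 1): A(1) = 90, and the closed form gives 90. They agree.
Suppose the result is true for m = r, so A(r) = 5(r + 3)! - 30.
Then A(r+1) = A(r) + (5(r + 3)(r + 3)!) = (5(r + 3)! - 30) + (5(r + 3)(r + 3)!).
Simplifying, A(r+1) = 5((r+1) + 3)! - 30,
which is the closed form with m = r+1.
By induction, the statement is established for all m ≥ 1.

A(m) = 5(m + 3)! - 30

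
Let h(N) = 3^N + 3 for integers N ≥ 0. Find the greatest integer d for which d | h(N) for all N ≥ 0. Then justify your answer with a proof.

d = 2

Computing the first values: h(0) = 4 and h(1) = 6; gcd(4, 6) = 2, so d ≤ 2.
We prove 2 | 3^N + 3 for all N ≥ 0 by induction on N.
For the base case N = 0: h(0) = 4 = 2·(2), so 2 | h(0).
For the inductive step, assume it holds for an arbitrary p ≥ 0, i.e. 2 | h(p). Then
h(p+1) = 3^(p+1) + 3 = 3·(3^p + 3) - 6 = 3·h(p) - 6. The first term is divisible by 2 by the inductive hypothesis, and -6 is divisible by 2. Hence 2 | h(p+1).
By the principle of mathematical induction, the result holds for all N ≥ 0.
Therefore the largest such d is 2.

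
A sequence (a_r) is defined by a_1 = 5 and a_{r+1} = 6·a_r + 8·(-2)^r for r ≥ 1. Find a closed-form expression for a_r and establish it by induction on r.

a_r = -(-2)^r + 3·6^(r - 1)

Computing the first terms: a_1 = 5, a_2 = 14, a_3 = 116. This suggests a_r = -(-2)^r + 3·6^(r - 1).
Base step (r = 1): the formula gives 5 = 5 = a_1.
Suppose the result is true for r = m, so a_m = -(-2)^m + 3·6^(m - 1).
Then a_{m+1} = 6·a_m + 8·(-2)^m = 6·(-(-2)^m + 3·6^(m - 1)) + 8·(-2)^m = -(-2)^(m + 1) + 3·6^m = -(-2)^(m+1) + 3·6^((m+1) - 1),
which is the claimed formula at r = m+1.
By the principle of mathematical induction, the result holds for all r ≥ 1.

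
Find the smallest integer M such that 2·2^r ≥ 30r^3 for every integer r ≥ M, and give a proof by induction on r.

M = 16

At r = 15: 65536 < 101250, so the inequality fails and M ≥ 16. We prove 2·2^r ≥ 30r^3 for all r ≥ 16.
When r = 16: 2·2^r = 131072 and 30r^3 = 122880, so 131072 ≥ 122880.
Inductive step: assume the claim holds for r = k, so 2·2^k ≥ 30k^3.
Then 2·2^(k + 1) = 2·(2·2^k) ≥ 2·(30k^3).
Also, for k ≥ 16 we have 2·(30k^3) ≥ 30(k+1)^3, since 2 ≥ (1 + 1/k)^3 for all k ≥ 16.
Combining, 2·2^(k + 1) ≥ 30(k+1)^3.
This completes the induction.
Hence the smallest such M is 16.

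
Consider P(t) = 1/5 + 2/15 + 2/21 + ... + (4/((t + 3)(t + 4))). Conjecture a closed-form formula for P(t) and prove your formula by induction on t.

P(t) = t/(t + 4)

We claim P(t) = t/(t + 4) for all t ≥ 1.
When t = 1: P(1) = 1/5, and the closed form gives 1/5. They agree.
For the inductive step, assume it holds for an arbitrary i ≥ 1, so P(i) = i/(i + 4).
Then P(i+1) = P(i) + (4/((i + 4)(i + 5))) = (i/(i + 4)) + (4/((i + 4)(i + 5))).
Simplifying, P(i+1) = (i + 1)/(i + 5) = (i+1)/((i+1) + 4),
which is the closed form with t = i+1.
This completes the induction.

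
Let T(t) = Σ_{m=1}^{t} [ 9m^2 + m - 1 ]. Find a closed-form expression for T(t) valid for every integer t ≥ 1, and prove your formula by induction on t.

We claim T(t) = t(3t^2 + 5t + 1) for all t ≥ 1.
For the base case t = 1: T(1) = 9, and the closed form gives 9. They agree.
Inductive step: suppose the statement holds for some m ≥ 1, so T(m) = m(3m^2 + 5m + 1).
Then T(m+1) = T(m) + (m + 9(m + 1)^2) = (m(3m^2 + 5m + 1)) + (m + 9(m + 1)^2).
Simplifying, T(m+1) = (m + 1)(3m^2 + 11m + 9) = (m+1)(3(m+1)^2 + 5(m+1) + 1),
which is the closed form with t = m+1.
By induction, the statement is established for all t ≥ 1.

T(t) = t(3t^2 + 5t + 1)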